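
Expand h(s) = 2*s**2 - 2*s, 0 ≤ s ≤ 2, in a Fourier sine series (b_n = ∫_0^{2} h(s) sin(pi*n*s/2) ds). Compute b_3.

8*(-8 + 9*pi**2)/(27*pi**3)

b_3 = ∫_0^{2} (2*s**2 - 2*s) sin(3*pi*s/2) ds.
Integrating by parts twice (tabular method), an antiderivative of (2*s**2 - 2*s) sin(3*pi*s/2) is -4*s**2*cos(3*pi*s/2)/(3*pi) + 16*s*sin(3*pi*s/2)/(9*pi**2) + 4*s*cos(3*pi*s/2)/(3*pi) - 8*sin(3*pi*s/2)/(9*pi**2) + 32*cos(3*pi*s/2)/(27*pi**3); evaluating from 0 to 2: ∫_{0}^{2} (2*s**2 - 2*s) sin(3*pi*s/2) ds = (8*(-4 + 9*pi**2)/(27*pi**3)) - (32/(27*pi**3)) = 8*(-8 + 9*pi**2)/(27*pi**3).
Hence b_3 = 8*(-8 + 9*pi**2)/(27*pi**3).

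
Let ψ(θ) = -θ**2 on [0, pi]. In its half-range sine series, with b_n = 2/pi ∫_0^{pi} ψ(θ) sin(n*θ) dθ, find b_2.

b_2 = 2/pi ∫_0^{pi} (-θ**2) sin(2*θ) dθ.
Integrating by parts twice (tabular method), an antiderivative of (-θ**2) sin(2*θ) is θ**2*cos(2*θ)/2 - θ*sin(2*θ)/2 - cos(2*θ)/4; evaluating from 0 to pi: ∫_{0}^{pi} (-θ**2) sin(2*θ) dθ = (-1/4 + pi**2/2) - (-1/4) = pi**2/2.
Hence b_2 = (2/pi)·(pi**2/2) = pi.

pi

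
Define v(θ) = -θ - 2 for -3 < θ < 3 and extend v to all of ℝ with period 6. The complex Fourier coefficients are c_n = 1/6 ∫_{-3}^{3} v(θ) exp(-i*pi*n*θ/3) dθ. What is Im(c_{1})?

Since v is real-valued, Im(c_{1}) = -1/6 ∫_{-3}^{3} v(θ) sin(pi*θ/3) dθ = -b_{1}/2.
Integrating by parts (boundary term plus one more integral), an antiderivative of (-θ - 2) sin(pi*θ/3) is 3*θ*cos(pi*θ/3)/pi - 9*sin(pi*θ/3)/pi**2 + 6*cos(pi*θ/3)/pi; evaluating from -3 to 3: ∫_{-3}^{3} (-θ - 2) sin(pi*θ/3) dθ = (-15/pi) - (3/pi) = -18/pi.
Hence Im(c_{1}) = (-1/6)·(-18/pi) = 3/pi.

3/pi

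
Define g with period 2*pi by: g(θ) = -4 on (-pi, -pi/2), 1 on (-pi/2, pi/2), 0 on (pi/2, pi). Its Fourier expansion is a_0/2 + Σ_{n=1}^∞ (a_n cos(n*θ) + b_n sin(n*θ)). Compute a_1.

a_1 = 1/pi ∫_{-pi}^{pi} g(θ) cos(θ) dθ.
Split the integral at the breakpoints.
Directly, an antiderivative of (-4) cos(θ) is -4*sin(θ); evaluating from -pi to -pi/2: ∫_{-pi}^{-pi/2} (-4) cos(θ) dθ = (4) - (0) = 4.
Directly, an antiderivative of (1) cos(θ) is sin(θ); evaluating from -pi/2 to pi/2: ∫_{-pi/2}^{pi/2} (1) cos(θ) dθ = (1) - (-1) = 2.
∫_{pi/2}^{pi} (0) cos(θ) dθ = 0.
Summing the pieces and multiplying by (1/pi) gives a_1 = 6/pi.

6/pi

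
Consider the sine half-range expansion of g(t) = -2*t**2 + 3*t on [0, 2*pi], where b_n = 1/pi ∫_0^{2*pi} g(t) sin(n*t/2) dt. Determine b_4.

b_4 = 1/pi ∫_0^{2*pi} (-2*t**2 + 3*t) sin(2*t) dt.
Integrating by parts twice (tabular method), an antiderivative of (-2*t**2 + 3*t) sin(2*t) is t**2*cos(2*t) - t*sin(2*t) - 3*t*cos(2*t)/2 + 3*sin(2*t)/4 - cos(2*t)/2; evaluating from 0 to 2*pi: ∫_{0}^{2*pi} (-2*t**2 + 3*t) sin(2*t) dt = (-3*pi - 1/2 + 4*pi**2) - (-1/2) = pi*(-3 + 4*pi).
Hence b_4 = (1/pi)·(pi*(-3 + 4*pi)) = -3 + 4*pi.

-3 + 4*pi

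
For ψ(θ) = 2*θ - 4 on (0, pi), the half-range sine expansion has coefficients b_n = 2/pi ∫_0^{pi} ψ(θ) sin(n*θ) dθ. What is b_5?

b_5 = 2/pi ∫_0^{pi} (2*θ - 4) sin(5*θ) dθ.
Integrating by parts (boundary term plus one more integral), an antiderivative of (2*θ - 4) sin(5*θ) is -2*θ*cos(5*θ)/5 + 2*sin(5*θ)/25 + 4*cos(5*θ)/5; evaluating from 0 to pi: ∫_{0}^{pi} (2*θ - 4) sin(5*θ) dθ = (-4/5 + 2*pi/5) - (4/5) = -8/5 + 2*pi/5.
Hence b_5 = (2/pi)·(-8/5 + 2*pi/5) = 4*(-4 + pi)/(5*pi).

4*(-4 + pi)/(5*pi)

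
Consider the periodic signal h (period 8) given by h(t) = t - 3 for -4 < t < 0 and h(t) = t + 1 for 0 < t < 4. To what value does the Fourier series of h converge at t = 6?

-5

t = 6 differs from t = -2 by 1 full period(s), and the series is 8-periodic.
h is continuous at t = -2 with value -5, so the series converges to -5 there.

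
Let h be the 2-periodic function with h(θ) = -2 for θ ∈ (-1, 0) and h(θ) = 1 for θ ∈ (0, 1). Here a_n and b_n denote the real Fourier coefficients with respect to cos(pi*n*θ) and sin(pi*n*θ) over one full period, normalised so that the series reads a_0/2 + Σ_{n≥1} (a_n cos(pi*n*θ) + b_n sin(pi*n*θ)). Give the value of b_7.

b_7 = ∫_{-1}^{1} h(θ) sin(7*pi*θ) dθ.
Split the integral at the breakpoints.
Directly, an antiderivative of (-2) sin(7*pi*θ) is 2*cos(7*pi*θ)/(7*pi); evaluating from -1 to 0: ∫_{-1}^{0} (-2) sin(7*pi*θ) dθ = (2/(7*pi)) - (-2/(7*pi)) = 4/(7*pi).
Directly, an antiderivative of (1) sin(7*pi*θ) is -cos(7*pi*θ)/(7*pi); evaluating from 0 to 1: ∫_{0}^{1} (1) sin(7*pi*θ) dθ = (1/(7*pi)) - (-1/(7*pi)) = 2/(7*pi).
Summing the pieces gives b_7 = 6/(7*pi).

6/(7*pi)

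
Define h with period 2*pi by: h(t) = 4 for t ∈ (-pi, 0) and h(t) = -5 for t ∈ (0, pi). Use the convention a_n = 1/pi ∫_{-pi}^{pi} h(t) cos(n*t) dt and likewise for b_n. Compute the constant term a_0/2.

-1/2

a_0 = 1/pi ∫_{-pi}^{pi} h(t) dt = 1/pi · (-pi) = -1.
So the constant term a_0/2 = -1/2.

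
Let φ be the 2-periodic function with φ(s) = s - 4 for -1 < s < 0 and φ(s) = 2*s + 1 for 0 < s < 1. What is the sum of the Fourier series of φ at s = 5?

-1

s = 5 differs from s = 1 by 2 full period(s), and the series is 2-periodic.
At s = 1 the one-sided limits are φ(1^-) = 3 and φ(1^+) = -5.
By Dirichlet's theorem the series converges to their average, [(3) + (-5)]/2 = -1.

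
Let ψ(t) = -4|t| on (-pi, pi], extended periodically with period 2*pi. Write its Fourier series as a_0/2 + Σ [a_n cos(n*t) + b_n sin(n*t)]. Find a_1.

16/pi

a_1 = 1/pi ∫_{-pi}^{pi} ψ(t) cos(t) dt.
ψ is even and cos(t) is even, so the integrand is even and a_1 = 2/pi ∫_0^{pi} ψ(t) cos(t) dt.
Integrating by parts (boundary term plus one more integral), an antiderivative of (-4*t) cos(t) is -4*t*sin(t) - 4*cos(t); evaluating from 0 to pi: ∫_{0}^{pi} (-4*t) cos(t) dt = (4) - (-4) = 8.
Hence a_1 = (2/pi)·(8) = 16/pi.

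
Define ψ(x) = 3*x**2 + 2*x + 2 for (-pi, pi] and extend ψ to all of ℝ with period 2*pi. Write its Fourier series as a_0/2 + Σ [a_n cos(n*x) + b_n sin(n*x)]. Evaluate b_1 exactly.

4

b_1 = 1/pi ∫_{-pi}^{pi} ψ(x) sin(x) dx.
Integrating by parts twice (tabular method), an antiderivative of (3*x**2 + 2*x + 2) sin(x) is -3*x**2*cos(x) + 6*x*sin(x) - 2*x*cos(x) + 2*sin(x) + 4*cos(x); evaluating from -pi to pi: ∫_{-pi}^{pi} (3*x**2 + 2*x + 2) sin(x) dx = (-4 + 2*pi + 3*pi**2) - (-2*pi - 4 + 3*pi**2) = 4*pi.
Hence b_1 = (1/pi)·(4*pi) = 4.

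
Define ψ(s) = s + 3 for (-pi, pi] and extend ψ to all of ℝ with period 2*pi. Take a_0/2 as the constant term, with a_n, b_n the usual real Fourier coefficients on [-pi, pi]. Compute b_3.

b_3 = 1/pi ∫_{-pi}^{pi} ψ(s) sin(3*s) ds.
Integrating by parts (boundary term plus one more integral), an antiderivative of (s + 3) sin(3*s) is -s*cos(3*s)/3 + sin(3*s)/9 - cos(3*s); evaluating from -pi to pi: ∫_{-pi}^{pi} (s + 3) sin(3*s) ds = (1 + pi/3) - (1 - pi/3) = 2*pi/3.
Hence b_3 = (1/pi)·(2*pi/3) = 2/3.

2/3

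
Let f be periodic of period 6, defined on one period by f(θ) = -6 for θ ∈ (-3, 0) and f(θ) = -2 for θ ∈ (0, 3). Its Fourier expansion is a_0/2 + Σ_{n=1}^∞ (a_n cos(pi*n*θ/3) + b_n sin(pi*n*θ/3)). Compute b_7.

8/(7*pi)

b_7 = 1/3 ∫_{-3}^{3} f(θ) sin(7*pi*θ/3) dθ.
Split the integral at the breakpoints.
Directly, an antiderivative of (-6) sin(7*pi*θ/3) is 18*cos(7*pi*θ/3)/(7*pi); evaluating from -3 to 0: ∫_{-3}^{0} (-6) sin(7*pi*θ/3) dθ = (18/(7*pi)) - (-18/(7*pi)) = 36/(7*pi).
Directly, an antiderivative of (-2) sin(7*pi*θ/3) is 6*cos(7*pi*θ/3)/(7*pi); evaluating from 0 to 3: ∫_{0}^{3} (-2) sin(7*pi*θ/3) dθ = (-6/(7*pi)) - (6/(7*pi)) = -12/(7*pi).
Summing the pieces and multiplying by (1/3) gives b_7 = 8/(7*pi).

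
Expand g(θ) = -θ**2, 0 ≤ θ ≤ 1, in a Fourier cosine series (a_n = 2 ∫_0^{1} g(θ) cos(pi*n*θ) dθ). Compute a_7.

a_7 = 2 ∫_0^{1} (-θ**2) cos(7*pi*θ) dθ.
Integrating by parts twice (tabular method), an antiderivative of (-θ**2) cos(7*pi*θ) is -θ**2*sin(7*pi*θ)/(7*pi) - 2*θ*cos(7*pi*θ)/(49*pi**2) + 2*sin(7*pi*θ)/(343*pi**3); evaluating from 0 to 1: ∫_{0}^{1} (-θ**2) cos(7*pi*θ) dθ = (2/(49*pi**2)) - (0) = 2/(49*pi**2).
Hence a_7 = 2·(2/(49*pi**2)) = 4/(49*pi**2).

4/(49*pi**2)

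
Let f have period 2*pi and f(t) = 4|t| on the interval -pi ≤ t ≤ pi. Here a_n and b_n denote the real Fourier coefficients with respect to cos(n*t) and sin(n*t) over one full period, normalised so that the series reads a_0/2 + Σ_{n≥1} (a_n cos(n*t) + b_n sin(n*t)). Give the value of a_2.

a_2 = 1/pi ∫_{-pi}^{pi} f(t) cos(2*t) dt.
f is even and cos(2*t) is even, so the integrand is even and a_2 = 2/pi ∫_0^{pi} f(t) cos(2*t) dt.
Integrating by parts (boundary term plus one more integral), an antiderivative of (4*t) cos(2*t) is 2*t*sin(2*t) + cos(2*t); evaluating from 0 to pi: ∫_{0}^{pi} (4*t) cos(2*t) dt = (1) - (1) = 0.
Hence a_2 = (2/pi)·(0) = 0.

0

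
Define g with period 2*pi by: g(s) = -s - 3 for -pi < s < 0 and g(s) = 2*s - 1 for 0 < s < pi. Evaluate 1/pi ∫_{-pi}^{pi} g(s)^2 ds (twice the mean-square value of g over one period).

1/pi ∫_{-pi}^{pi} g(s)^2 ds = 1/pi · (5*pi*(-3*pi + 6 + pi**2)/3) = -5*pi + 10 + 5*pi**2/3.

-5*pi + 10 + 5*pi**2/3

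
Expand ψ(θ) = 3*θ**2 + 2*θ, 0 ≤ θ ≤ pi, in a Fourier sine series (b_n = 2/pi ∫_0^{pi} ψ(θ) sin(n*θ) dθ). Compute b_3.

b_3 = 2/pi ∫_0^{pi} (3*θ**2 + 2*θ) sin(3*θ) dθ.
Integrating by parts twice (tabular method), an antiderivative of (3*θ**2 + 2*θ) sin(3*θ) is -θ**2*cos(3*θ) + 2*θ*sin(3*θ)/3 - 2*θ*cos(3*θ)/3 + 2*sin(3*θ)/9 + 2*cos(3*θ)/9; evaluating from 0 to pi: ∫_{0}^{pi} (3*θ**2 + 2*θ) sin(3*θ) dθ = (-2/9 + 2*pi/3 + pi**2) - (2/9) = -4/9 + 2*pi/3 + pi**2.
Hence b_3 = (2/pi)·(-4/9 + 2*pi/3 + pi**2) = -8/(9*pi) + 4/3 + 2*pi.

-8/(9*pi) + 4/3 + 2*pi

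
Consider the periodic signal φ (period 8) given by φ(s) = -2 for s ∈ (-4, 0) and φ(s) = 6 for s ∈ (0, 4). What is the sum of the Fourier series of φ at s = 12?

2

s = 12 differs from s = 4 by 1 full period(s), and the series is 8-periodic.
At s = 4 the one-sided limits are φ(4^-) = 6 and φ(4^+) = -2.
By Dirichlet's theorem the series converges to their average, [(6) + (-2)]/2 = 2.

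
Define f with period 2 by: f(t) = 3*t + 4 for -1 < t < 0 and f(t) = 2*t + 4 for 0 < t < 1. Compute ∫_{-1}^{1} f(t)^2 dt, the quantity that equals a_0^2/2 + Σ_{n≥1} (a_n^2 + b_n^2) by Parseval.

97/3

∫_{-1}^{1} f(t)^2 dt = 97/3.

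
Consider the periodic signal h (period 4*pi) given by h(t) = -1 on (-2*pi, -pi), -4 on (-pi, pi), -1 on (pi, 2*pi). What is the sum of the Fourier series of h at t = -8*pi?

-4

t = -8*pi differs from t = 0 by -2 full period(s), and the series is 4*pi-periodic.
h is continuous at t = 0 with value -4, so the series converges to -4 there.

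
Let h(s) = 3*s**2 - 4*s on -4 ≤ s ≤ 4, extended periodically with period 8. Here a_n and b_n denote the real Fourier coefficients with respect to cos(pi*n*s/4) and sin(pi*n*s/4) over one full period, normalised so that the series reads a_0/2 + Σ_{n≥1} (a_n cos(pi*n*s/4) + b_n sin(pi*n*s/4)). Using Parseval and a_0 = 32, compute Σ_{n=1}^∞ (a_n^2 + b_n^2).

Parseval: a_0^2/2 + Σ_{n≥1} (a_n^2+b_n^2) = 1/4 ∫_{-4}^{4} h(s)^2 ds = 16384/15.
Subtract a_0^2/2 = 512: Σ (a_n^2+b_n^2) = 8704/15.

8704/15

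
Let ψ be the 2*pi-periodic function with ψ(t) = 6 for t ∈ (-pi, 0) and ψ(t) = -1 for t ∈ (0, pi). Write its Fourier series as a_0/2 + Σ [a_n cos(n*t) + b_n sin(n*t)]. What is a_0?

5

a_0 = 1/pi ∫_{-pi}^{pi} ψ(t) dt = 1/pi · (5*pi) = 5.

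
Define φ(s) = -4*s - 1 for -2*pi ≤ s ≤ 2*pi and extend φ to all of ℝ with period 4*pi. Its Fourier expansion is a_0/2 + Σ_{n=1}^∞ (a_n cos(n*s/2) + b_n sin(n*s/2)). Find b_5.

-16/5

b_5 = (1/(2*pi)) ∫_{-2*pi}^{2*pi} φ(s) sin(5*s/2) ds.
Integrating by parts (boundary term plus one more integral), an antiderivative of (-4*s - 1) sin(5*s/2) is 8*s*cos(5*s/2)/5 - 16*sin(5*s/2)/25 + 2*cos(5*s/2)/5; evaluating from -2*pi to 2*pi: ∫_{-2*pi}^{2*pi} (-4*s - 1) sin(5*s/2) ds = (-16*pi/5 - 2/5) - (-2/5 + 16*pi/5) = -32*pi/5.
Hence b_5 = (1/(2*pi))·(-32*pi/5) = -16/5.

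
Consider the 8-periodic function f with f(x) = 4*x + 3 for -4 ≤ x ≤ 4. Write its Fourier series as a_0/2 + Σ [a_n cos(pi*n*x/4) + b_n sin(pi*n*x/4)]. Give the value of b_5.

b_5 = 1/4 ∫_{-4}^{4} f(x) sin(5*pi*x/4) dx.
Integrating by parts (boundary term plus one more integral), an antiderivative of (4*x + 3) sin(5*pi*x/4) is -16*x*cos(5*pi*x/4)/(5*pi) + 64*sin(5*pi*x/4)/(25*pi**2) - 12*cos(5*pi*x/4)/(5*pi); evaluating from -4 to 4: ∫_{-4}^{4} (4*x + 3) sin(5*pi*x/4) dx = (76/(5*pi)) - (-52/(5*pi)) = 128/(5*pi).
Hence b_5 = (1/4)·(128/(5*pi)) = 32/(5*pi).

32/(5*pi)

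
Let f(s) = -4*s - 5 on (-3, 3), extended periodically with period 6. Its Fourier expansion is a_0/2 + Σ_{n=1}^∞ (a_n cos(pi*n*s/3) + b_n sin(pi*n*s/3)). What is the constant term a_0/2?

a_0 = 1/3 ∫_{-3}^{3} f(s) ds = 1/3 · (-30) = -10.
So the constant term a_0/2 = -5.

-5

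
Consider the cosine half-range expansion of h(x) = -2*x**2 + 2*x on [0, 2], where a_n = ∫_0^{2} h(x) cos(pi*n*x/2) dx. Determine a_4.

-2/pi**2

a_4 = ∫_0^{2} (-2*x**2 + 2*x) cos(2*pi*x) dx.
Integrating by parts twice (tabular method), an antiderivative of (-2*x**2 + 2*x) cos(2*pi*x) is -x**2*sin(2*pi*x)/pi + x*sin(2*pi*x)/pi - x*cos(2*pi*x)/pi**2 + sin(2*pi*x)/(2*pi**3) + cos(2*pi*x)/(2*pi**2); evaluating from 0 to 2: ∫_{0}^{2} (-2*x**2 + 2*x) cos(2*pi*x) dx = (-3/(2*pi**2)) - (1/(2*pi**2)) = -2/pi**2.
Hence a_4 = -2/pi**2.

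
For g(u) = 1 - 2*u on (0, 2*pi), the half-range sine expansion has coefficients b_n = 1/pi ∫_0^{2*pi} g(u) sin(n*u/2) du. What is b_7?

b_7 = 1/pi ∫_0^{2*pi} (1 - 2*u) sin(7*u/2) du.
Integrating by parts (boundary term plus one more integral), an antiderivative of (1 - 2*u) sin(7*u/2) is 4*u*cos(7*u/2)/7 - 8*sin(7*u/2)/49 - 2*cos(7*u/2)/7; evaluating from 0 to 2*pi: ∫_{0}^{2*pi} (1 - 2*u) sin(7*u/2) du = (2/7 - 8*pi/7) - (-2/7) = 4/7 - 8*pi/7.
Hence b_7 = (1/pi)·(4/7 - 8*pi/7) = 4*(1 - 2*pi)/(7*pi).

4*(1 - 2*pi)/(7*pi)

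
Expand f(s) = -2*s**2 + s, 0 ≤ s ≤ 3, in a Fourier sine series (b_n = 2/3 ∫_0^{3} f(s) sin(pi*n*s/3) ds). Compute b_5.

-6/pi + 144/(125*pi**3)

b_5 = 2/3 ∫_0^{3} (-2*s**2 + s) sin(5*pi*s/3) ds.
Integrating by parts twice (tabular method), an antiderivative of (-2*s**2 + s) sin(5*pi*s/3) is 6*s**2*cos(5*pi*s/3)/(5*pi) - 36*s*sin(5*pi*s/3)/(25*pi**2) - 3*s*cos(5*pi*s/3)/(5*pi) + 9*sin(5*pi*s/3)/(25*pi**2) - 108*cos(5*pi*s/3)/(125*pi**3); evaluating from 0 to 3: ∫_{0}^{3} (-2*s**2 + s) sin(5*pi*s/3) ds = (-9/pi + 108/(125*pi**3)) - (-108/(125*pi**3)) = -9/pi + 216/(125*pi**3).
Hence b_5 = (2/3)·(-9/pi + 216/(125*pi**3)) = -6/pi + 144/(125*pi**3).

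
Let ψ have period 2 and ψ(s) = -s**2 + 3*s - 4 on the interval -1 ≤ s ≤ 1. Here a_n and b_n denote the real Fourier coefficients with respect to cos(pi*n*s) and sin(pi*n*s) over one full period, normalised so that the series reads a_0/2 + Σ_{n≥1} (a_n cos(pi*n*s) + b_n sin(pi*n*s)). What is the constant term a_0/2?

a_0 = ∫_{-1}^{1} ψ(s) ds = -26/3.
So the constant term a_0/2 = -13/3.

-13/3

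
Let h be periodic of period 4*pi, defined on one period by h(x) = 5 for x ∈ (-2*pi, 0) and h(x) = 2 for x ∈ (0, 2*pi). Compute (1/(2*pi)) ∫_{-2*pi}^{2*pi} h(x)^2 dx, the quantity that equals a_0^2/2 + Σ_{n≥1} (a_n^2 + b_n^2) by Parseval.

29

(1/(2*pi)) ∫_{-2*pi}^{2*pi} h(x)^2 dx = (1/(2*pi)) · (58*pi) = 29.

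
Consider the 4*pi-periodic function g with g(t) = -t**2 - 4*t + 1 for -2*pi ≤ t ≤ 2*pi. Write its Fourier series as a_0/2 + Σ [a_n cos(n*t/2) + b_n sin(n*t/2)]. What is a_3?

a_3 = (1/(2*pi)) ∫_{-2*pi}^{2*pi} g(t) cos(3*t/2) dt.
Integrating by parts twice (tabular method), an antiderivative of (-t**2 - 4*t + 1) cos(3*t/2) is -2*t**2*sin(3*t/2)/3 - 8*t*sin(3*t/2)/3 - 8*t*cos(3*t/2)/9 + 34*sin(3*t/2)/27 - 16*cos(3*t/2)/9; evaluating from -2*pi to 2*pi: ∫_{-2*pi}^{2*pi} (-t**2 - 4*t + 1) cos(3*t/2) dt = (16/9 + 16*pi/9) - (16/9 - 16*pi/9) = 32*pi/9.
Hence a_3 = (1/(2*pi))·(32*pi/9) = 16/9.

16/9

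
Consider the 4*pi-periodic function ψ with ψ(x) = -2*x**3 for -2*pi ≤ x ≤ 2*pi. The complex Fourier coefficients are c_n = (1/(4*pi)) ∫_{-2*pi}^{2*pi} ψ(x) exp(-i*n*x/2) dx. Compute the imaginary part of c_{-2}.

Since ψ is real-valued, Im(c_{-2}) = -(1/(4*pi)) ∫_{-2*pi}^{2*pi} ψ(x) sin(-x) dx = b_{2}/2.
ψ is odd and sin(-x) is odd, so the integrand is even: ∫_{-2*pi}^{2*pi} ψ(x) sin(-x) dx = 2∫_0^{2*pi} ψ(x) sin(-x) dx.
Integrating by parts three times (tabular method), an antiderivative of (-2*x**3) sin(-x) is -2*x**3*cos(x) + 6*x**2*sin(x) + 12*x*cos(x) - 12*sin(x); evaluating from 0 to 2*pi: ∫_{0}^{2*pi} (-2*x**3) sin(-x) dx = (-16*pi**3 + 24*pi) - (0) = -16*pi**3 + 24*pi.
So ∫_{-2*pi}^{2*pi} ψ(x) sin(-x) dx = -32*pi**3 + 48*pi.
Hence Im(c_{-2}) = (-1/(4*pi))·(-32*pi**3 + 48*pi) = -12 + 8*pi**2.

-12 + 8*pi**2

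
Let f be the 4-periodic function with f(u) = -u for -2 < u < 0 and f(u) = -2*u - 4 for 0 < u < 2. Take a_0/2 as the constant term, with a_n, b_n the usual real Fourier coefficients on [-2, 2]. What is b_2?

3/pi

b_2 = 1/2 ∫_{-2}^{2} f(u) sin(pi*u) du.
Split the integral at the breakpoints.
Integrating by parts (boundary term plus one more integral), an antiderivative of (-u) sin(pi*u) is u*cos(pi*u)/pi - sin(pi*u)/pi**2; evaluating from -2 to 0: ∫_{-2}^{0} (-u) sin(pi*u) du = (0) - (-2/pi) = 2/pi.
Integrating by parts (boundary term plus one more integral), an antiderivative of (-2*u - 4) sin(pi*u) is 2*u*cos(pi*u)/pi - 2*sin(pi*u)/pi**2 + 4*cos(pi*u)/pi; evaluating from 0 to 2: ∫_{0}^{2} (-2*u - 4) sin(pi*u) du = (8/pi) - (4/pi) = 4/pi.
Summing the pieces and multiplying by (1/2) gives b_2 = 3/pi.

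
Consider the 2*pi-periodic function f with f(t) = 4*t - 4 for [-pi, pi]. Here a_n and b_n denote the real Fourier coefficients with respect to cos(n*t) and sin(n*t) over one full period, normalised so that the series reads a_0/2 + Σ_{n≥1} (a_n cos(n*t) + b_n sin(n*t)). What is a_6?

0

a_6 = 1/pi ∫_{-pi}^{pi} f(t) cos(6*t) dt.
Integrating by parts (boundary term plus one more integral), an antiderivative of (4*t - 4) cos(6*t) is 2*t*sin(6*t)/3 - 2*sin(6*t)/3 + cos(6*t)/9; evaluating from -pi to pi: ∫_{-pi}^{pi} (4*t - 4) cos(6*t) dt = (1/9) - (1/9) = 0.
Hence a_6 = (1/pi)·(0) = 0.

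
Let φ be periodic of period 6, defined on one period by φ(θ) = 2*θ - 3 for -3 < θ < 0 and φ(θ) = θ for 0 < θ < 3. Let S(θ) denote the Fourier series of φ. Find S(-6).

θ = -6 differs from θ = 0 by -1 full period(s), and the series is 6-periodic.
At θ = 0 the one-sided limits are φ(0^-) = -3 and φ(0^+) = 0.
By Dirichlet's theorem the series converges to their average, [(-3) + (0)]/2 = -3/2.

-3/2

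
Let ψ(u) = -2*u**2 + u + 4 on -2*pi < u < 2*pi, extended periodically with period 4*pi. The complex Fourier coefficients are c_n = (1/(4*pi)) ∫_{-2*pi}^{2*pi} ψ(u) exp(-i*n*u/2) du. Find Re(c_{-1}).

16

Since ψ is real-valued, Re(c_{-1}) = (1/(4*pi)) ∫_{-2*pi}^{2*pi} ψ(u) cos(-u/2) du = a_{1}/2.
Integrating by parts twice (tabular method), an antiderivative of (-2*u**2 + u + 4) cos(-u/2) is -4*u**2*sin(u/2) + 2*u*sin(u/2) - 16*u*cos(u/2) + 40*sin(u/2) + 4*cos(u/2); evaluating from -2*pi to 2*pi: ∫_{-2*pi}^{2*pi} (-2*u**2 + u + 4) cos(-u/2) du = (-4 + 32*pi) - (-32*pi - 4) = 64*pi.
Hence Re(c_{-1}) = (1/(4*pi))·(64*pi) = 16.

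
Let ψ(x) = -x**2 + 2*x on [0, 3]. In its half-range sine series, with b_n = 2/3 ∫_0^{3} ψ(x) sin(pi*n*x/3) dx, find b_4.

3/(2*pi)

b_4 = 2/3 ∫_0^{3} (-x**2 + 2*x) sin(4*pi*x/3) dx.
Integrating by parts twice (tabular method), an antiderivative of (-x**2 + 2*x) sin(4*pi*x/3) is 3*x**2*cos(4*pi*x/3)/(4*pi) - 9*x*sin(4*pi*x/3)/(8*pi**2) - 3*x*cos(4*pi*x/3)/(2*pi) + 9*sin(4*pi*x/3)/(8*pi**2) - 27*cos(4*pi*x/3)/(32*pi**3); evaluating from 0 to 3: ∫_{0}^{3} (-x**2 + 2*x) sin(4*pi*x/3) dx = (9*(-3 + 8*pi**2)/(32*pi**3)) - (-27/(32*pi**3)) = 9/(4*pi).
Hence b_4 = (2/3)·(9/(4*pi)) = 3/(2*pi).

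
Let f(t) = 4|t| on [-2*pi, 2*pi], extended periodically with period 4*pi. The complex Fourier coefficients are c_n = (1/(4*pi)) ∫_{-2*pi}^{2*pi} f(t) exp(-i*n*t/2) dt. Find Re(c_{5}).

-16/(25*pi)

Since f is real-valued, Re(c_{5}) = (1/(4*pi)) ∫_{-2*pi}^{2*pi} f(t) cos(5*t/2) dt = a_{5}/2.
f is even and cos(5*t/2) is even, so the integrand is even: ∫_{-2*pi}^{2*pi} f(t) cos(5*t/2) dt = 2∫_0^{2*pi} f(t) cos(5*t/2) dt.
Integrating by parts (boundary term plus one more integral), an antiderivative of (4*t) cos(5*t/2) is 8*t*sin(5*t/2)/5 + 16*cos(5*t/2)/25; evaluating from 0 to 2*pi: ∫_{0}^{2*pi} (4*t) cos(5*t/2) dt = (-16/25) - (16/25) = -32/25.
So ∫_{-2*pi}^{2*pi} f(t) cos(5*t/2) dt = -64/25.
Hence Re(c_{5}) = (1/(4*pi))·(-64/25) = -16/(25*pi).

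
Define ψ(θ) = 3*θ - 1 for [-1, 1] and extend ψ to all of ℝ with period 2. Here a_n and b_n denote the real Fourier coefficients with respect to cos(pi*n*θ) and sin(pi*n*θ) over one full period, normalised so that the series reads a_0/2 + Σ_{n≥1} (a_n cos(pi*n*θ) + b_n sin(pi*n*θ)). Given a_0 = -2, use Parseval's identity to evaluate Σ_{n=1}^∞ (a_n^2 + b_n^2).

6

Parseval: a_0^2/2 + Σ_{n≥1} (a_n^2+b_n^2) = ∫_{-1}^{1} ψ(θ)^2 dθ = 8.
Subtract a_0^2/2 = 2: Σ (a_n^2+b_n^2) = 6.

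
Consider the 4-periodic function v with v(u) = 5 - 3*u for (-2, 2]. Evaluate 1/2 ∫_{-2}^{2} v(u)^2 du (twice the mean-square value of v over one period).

74

1/2 ∫_{-2}^{2} v(u)^2 du = 1/2 · (148) = 74.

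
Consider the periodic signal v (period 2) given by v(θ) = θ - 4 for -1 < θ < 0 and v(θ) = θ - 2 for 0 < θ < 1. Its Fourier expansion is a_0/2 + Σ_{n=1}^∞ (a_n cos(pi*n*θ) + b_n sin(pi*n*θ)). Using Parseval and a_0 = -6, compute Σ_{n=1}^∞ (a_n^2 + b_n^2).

14/3

Parseval: a_0^2/2 + Σ_{n≥1} (a_n^2+b_n^2) = ∫_{-1}^{1} v(θ)^2 dθ = 68/3.
Subtract a_0^2/2 = 18: Σ (a_n^2+b_n^2) = 14/3.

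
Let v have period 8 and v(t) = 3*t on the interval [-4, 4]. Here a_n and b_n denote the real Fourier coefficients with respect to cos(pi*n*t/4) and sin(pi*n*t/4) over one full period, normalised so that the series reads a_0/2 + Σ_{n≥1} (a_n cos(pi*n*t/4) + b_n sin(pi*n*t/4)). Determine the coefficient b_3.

8/pi

b_3 = 1/4 ∫_{-4}^{4} v(t) sin(3*pi*t/4) dt.
v is odd and sin(3*pi*t/4) is odd, so the integrand is even and b_3 = 1/2 ∫_0^{4} v(t) sin(3*pi*t/4) dt.
Integrating by parts (boundary term plus one more integral), an antiderivative of (3*t) sin(3*pi*t/4) is -4*t*cos(3*pi*t/4)/pi + 16*sin(3*pi*t/4)/(3*pi**2); evaluating from 0 to 4: ∫_{0}^{4} (3*t) sin(3*pi*t/4) dt = (16/pi) - (0) = 16/pi.
Hence b_3 = (1/2)·(16/pi) = 8/pi.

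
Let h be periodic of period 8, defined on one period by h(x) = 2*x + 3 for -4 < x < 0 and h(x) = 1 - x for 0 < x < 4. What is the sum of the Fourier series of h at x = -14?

x = -14 differs from x = 2 by -2 full period(s), and the series is 8-periodic.
h is continuous at x = 2 with value -1, so the series converges to -1 there.

-1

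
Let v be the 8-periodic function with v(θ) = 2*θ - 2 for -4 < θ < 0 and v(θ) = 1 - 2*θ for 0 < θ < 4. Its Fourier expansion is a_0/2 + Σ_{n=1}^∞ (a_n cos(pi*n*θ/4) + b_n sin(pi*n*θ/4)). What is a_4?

a_4 = 1/4 ∫_{-4}^{4} v(θ) cos(pi*θ) dθ.
Split the integral at the breakpoints.
Integrating by parts (boundary term plus one more integral), an antiderivative of (2*θ - 2) cos(pi*θ) is 2*θ*sin(pi*θ)/pi - 2*sin(pi*θ)/pi + 2*cos(pi*θ)/pi**2; evaluating from -4 to 0: ∫_{-4}^{0} (2*θ - 2) cos(pi*θ) dθ = (2/pi**2) - (2/pi**2) = 0.
Integrating by parts (boundary term plus one more integral), an antiderivative of (1 - 2*θ) cos(pi*θ) is -2*θ*sin(pi*θ)/pi + sin(pi*θ)/pi - 2*cos(pi*θ)/pi**2; evaluating from 0 to 4: ∫_{0}^{4} (1 - 2*θ) cos(pi*θ) dθ = (-2/pi**2) - (-2/pi**2) = 0.
Summing the pieces and multiplying by (1/4) gives a_4 = 0.

0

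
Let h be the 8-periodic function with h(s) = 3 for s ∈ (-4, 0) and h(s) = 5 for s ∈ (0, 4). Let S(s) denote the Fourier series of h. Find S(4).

4

At s = 4 the one-sided limits are h(4^-) = 5 and h(4^+) = 3.
By Dirichlet's theorem the series converges to their average, [(5) + (3)]/2 = 4.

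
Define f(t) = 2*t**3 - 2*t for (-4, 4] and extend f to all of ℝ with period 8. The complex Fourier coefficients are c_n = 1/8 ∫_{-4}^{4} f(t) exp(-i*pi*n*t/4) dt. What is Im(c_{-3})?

-256/(9*pi**3) + 40/pi

Since f is real-valued, Im(c_{-3}) = -1/8 ∫_{-4}^{4} f(t) sin(-3*pi*t/4) dt = b_{3}/2.
f is odd and sin(-3*pi*t/4) is odd, so the integrand is even: ∫_{-4}^{4} f(t) sin(-3*pi*t/4) dt = 2∫_0^{4} f(t) sin(-3*pi*t/4) dt.
Integrating by parts three times (tabular method), an antiderivative of (2*t**3 - 2*t) sin(-3*pi*t/4) is 8*t**3*cos(3*pi*t/4)/(3*pi) - 32*t**2*sin(3*pi*t/4)/(3*pi**2) - 256*t*cos(3*pi*t/4)/(9*pi**3) - 8*t*cos(3*pi*t/4)/(3*pi) + 32*sin(3*pi*t/4)/(9*pi**2) + 1024*sin(3*pi*t/4)/(27*pi**4); evaluating from 0 to 4: ∫_{0}^{4} (2*t**3 - 2*t) sin(-3*pi*t/4) dt = (-160/pi + 1024/(9*pi**3)) - (0) = -160/pi + 1024/(9*pi**3).
So ∫_{-4}^{4} f(t) sin(-3*pi*t/4) dt = -320/pi + 2048/(9*pi**3).
Hence Im(c_{-3}) = (-1/8)·(-320/pi + 2048/(9*pi**3)) = -256/(9*pi**3) + 40/pi.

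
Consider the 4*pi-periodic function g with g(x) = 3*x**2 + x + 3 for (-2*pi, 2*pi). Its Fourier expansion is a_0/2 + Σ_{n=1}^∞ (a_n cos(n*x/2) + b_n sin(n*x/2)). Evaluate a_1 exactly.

a_1 = (1/(2*pi)) ∫_{-2*pi}^{2*pi} g(x) cos(x/2) dx.
Integrating by parts twice (tabular method), an antiderivative of (3*x**2 + x + 3) cos(x/2) is 6*x**2*sin(x/2) + 2*x*sin(x/2) + 24*x*cos(x/2) - 42*sin(x/2) + 4*cos(x/2); evaluating from -2*pi to 2*pi: ∫_{-2*pi}^{2*pi} (3*x**2 + x + 3) cos(x/2) dx = (-48*pi - 4) - (-4 + 48*pi) = -96*pi.
Hence a_1 = (1/(2*pi))·(-96*pi) = -48.

-48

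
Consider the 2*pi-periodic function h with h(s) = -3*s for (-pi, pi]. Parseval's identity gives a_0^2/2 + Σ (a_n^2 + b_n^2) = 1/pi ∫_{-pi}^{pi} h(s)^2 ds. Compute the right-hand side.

6*pi**2

1/pi ∫_{-pi}^{pi} h(s)^2 ds = 1/pi · (6*pi**3) = 6*pi**2.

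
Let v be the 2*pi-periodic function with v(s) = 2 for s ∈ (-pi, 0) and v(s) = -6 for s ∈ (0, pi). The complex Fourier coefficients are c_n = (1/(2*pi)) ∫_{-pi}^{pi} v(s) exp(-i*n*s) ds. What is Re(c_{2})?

0

Since v is real-valued, Re(c_{2}) = (1/(2*pi)) ∫_{-pi}^{pi} v(s) cos(2*s) ds = a_{2}/2.
Split the integral at the breakpoints.
Directly, an antiderivative of (2) cos(2*s) is sin(2*s); evaluating from -pi to 0: ∫_{-pi}^{0} (2) cos(2*s) ds = (0) - (0) = 0.
Directly, an antiderivative of (-6) cos(2*s) is -3*sin(2*s); evaluating from 0 to pi: ∫_{0}^{pi} (-6) cos(2*s) ds = (0) - (0) = 0.
So ∫_{-pi}^{pi} v(s) cos(2*s) ds = 0.
Hence Re(c_{2}) = (1/(2*pi))·(0) = 0.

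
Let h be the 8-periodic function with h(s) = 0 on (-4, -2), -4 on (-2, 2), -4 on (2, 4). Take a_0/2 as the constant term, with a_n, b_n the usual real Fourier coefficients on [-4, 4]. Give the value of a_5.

a_5 = 1/4 ∫_{-4}^{4} h(s) cos(5*pi*s/4) ds.
Split the integral at the breakpoints.
∫_{-4}^{-2} (0) cos(5*pi*s/4) ds = 0.
Directly, an antiderivative of (-4) cos(5*pi*s/4) is -16*sin(5*pi*s/4)/(5*pi); evaluating from -2 to 2: ∫_{-2}^{2} (-4) cos(5*pi*s/4) ds = (-16/(5*pi)) - (16/(5*pi)) = -32/(5*pi).
Directly, an antiderivative of (-4) cos(5*pi*s/4) is -16*sin(5*pi*s/4)/(5*pi); evaluating from 2 to 4: ∫_{2}^{4} (-4) cos(5*pi*s/4) ds = (0) - (-16/(5*pi)) = 16/(5*pi).
Summing the pieces and multiplying by (1/4) gives a_5 = -4/(5*pi).

-4/(5*pi)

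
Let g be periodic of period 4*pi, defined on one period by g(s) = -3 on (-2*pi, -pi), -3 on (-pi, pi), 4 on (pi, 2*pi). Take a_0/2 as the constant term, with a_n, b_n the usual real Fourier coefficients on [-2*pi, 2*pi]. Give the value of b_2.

-7/pi

b_2 = (1/(2*pi)) ∫_{-2*pi}^{2*pi} g(s) sin(s) ds.
Split the integral at the breakpoints.
Directly, an antiderivative of (-3) sin(s) is 3*cos(s); evaluating from -2*pi to -pi: ∫_{-2*pi}^{-pi} (-3) sin(s) ds = (-3) - (3) = -6.
Directly, an antiderivative of (-3) sin(s) is 3*cos(s); evaluating from -pi to pi: ∫_{-pi}^{pi} (-3) sin(s) ds = (-3) - (-3) = 0.
Directly, an antiderivative of (4) sin(s) is -4*cos(s); evaluating from pi to 2*pi: ∫_{pi}^{2*pi} (4) sin(s) ds = (-4) - (4) = -8.
Summing the pieces and multiplying by (1/(2*pi)) gives b_2 = -7/pi.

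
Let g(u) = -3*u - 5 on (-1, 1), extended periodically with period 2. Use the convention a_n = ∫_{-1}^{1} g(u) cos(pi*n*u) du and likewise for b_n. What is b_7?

-6/(7*pi)

b_7 = ∫_{-1}^{1} g(u) sin(7*pi*u) du.
Integrating by parts (boundary term plus one more integral), an antiderivative of (-3*u - 5) sin(7*pi*u) is 3*u*cos(7*pi*u)/(7*pi) - 3*sin(7*pi*u)/(49*pi**2) + 5*cos(7*pi*u)/(7*pi); evaluating from -1 to 1: ∫_{-1}^{1} (-3*u - 5) sin(7*pi*u) du = (-8/(7*pi)) - (-2/(7*pi)) = -6/(7*pi).
Hence b_7 = -6/(7*pi).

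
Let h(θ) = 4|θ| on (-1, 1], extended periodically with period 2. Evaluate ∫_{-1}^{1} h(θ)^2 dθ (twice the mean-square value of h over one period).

∫_{-1}^{1} h(θ)^2 dθ = 32/3.

32/3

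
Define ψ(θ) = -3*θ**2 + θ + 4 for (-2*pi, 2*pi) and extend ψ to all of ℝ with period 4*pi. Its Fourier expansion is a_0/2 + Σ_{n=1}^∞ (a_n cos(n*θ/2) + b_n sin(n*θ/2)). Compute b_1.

b_1 = (1/(2*pi)) ∫_{-2*pi}^{2*pi} ψ(θ) sin(θ/2) dθ.
Integrating by parts twice (tabular method), an antiderivative of (-3*θ**2 + θ + 4) sin(θ/2) is 6*θ**2*cos(θ/2) - 24*θ*sin(θ/2) - 2*θ*cos(θ/2) + 4*sin(θ/2) - 56*cos(θ/2); evaluating from -2*pi to 2*pi: ∫_{-2*pi}^{2*pi} (-3*θ**2 + θ + 4) sin(θ/2) dθ = (-24*pi**2 + 4*pi + 56) - (-24*pi**2 - 4*pi + 56) = 8*pi.
Hence b_1 = (1/(2*pi))·(8*pi) = 4.

4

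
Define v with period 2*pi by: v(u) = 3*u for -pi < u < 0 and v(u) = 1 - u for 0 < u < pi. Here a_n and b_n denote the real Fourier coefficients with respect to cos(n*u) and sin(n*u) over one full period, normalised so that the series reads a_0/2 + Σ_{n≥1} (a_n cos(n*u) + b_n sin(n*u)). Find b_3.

2*(1 + pi)/(3*pi)

b_3 = 1/pi ∫_{-pi}^{pi} v(u) sin(3*u) du.
Split the integral at the breakpoints.
Integrating by parts (boundary term plus one more integral), an antiderivative of (3*u) sin(3*u) is -u*cos(3*u) + sin(3*u)/3; evaluating from -pi to 0: ∫_{-pi}^{0} (3*u) sin(3*u) du = (0) - (-pi) = pi.
Integrating by parts (boundary term plus one more integral), an antiderivative of (1 - u) sin(3*u) is u*cos(3*u)/3 - sin(3*u)/9 - cos(3*u)/3; evaluating from 0 to pi: ∫_{0}^{pi} (1 - u) sin(3*u) du = (1/3 - pi/3) - (-1/3) = 2/3 - pi/3.
Summing the pieces and multiplying by (1/pi) gives b_3 = 2*(1 + pi)/(3*pi).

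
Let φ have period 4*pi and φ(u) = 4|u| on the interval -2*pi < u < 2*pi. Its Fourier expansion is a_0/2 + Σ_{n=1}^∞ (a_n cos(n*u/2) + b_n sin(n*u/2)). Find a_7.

a_7 = (1/(2*pi)) ∫_{-2*pi}^{2*pi} φ(u) cos(7*u/2) du.
φ is even and cos(7*u/2) is even, so the integrand is even and a_7 = 1/pi ∫_0^{2*pi} φ(u) cos(7*u/2) du.
Integrating by parts (boundary term plus one more integral), an antiderivative of (4*u) cos(7*u/2) is 8*u*sin(7*u/2)/7 + 16*cos(7*u/2)/49; evaluating from 0 to 2*pi: ∫_{0}^{2*pi} (4*u) cos(7*u/2) du = (-16/49) - (16/49) = -32/49.
Hence a_7 = (1/pi)·(-32/49) = -32/(49*pi).

-32/(49*pi)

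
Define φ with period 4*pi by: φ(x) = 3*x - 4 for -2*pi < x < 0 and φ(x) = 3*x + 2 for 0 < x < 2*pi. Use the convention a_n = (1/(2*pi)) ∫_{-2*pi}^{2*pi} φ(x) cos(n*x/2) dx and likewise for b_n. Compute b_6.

b_6 = (1/(2*pi)) ∫_{-2*pi}^{2*pi} φ(x) sin(3*x) dx.
Split the integral at the breakpoints.
Integrating by parts (boundary term plus one more integral), an antiderivative of (3*x - 4) sin(3*x) is -x*cos(3*x) + sin(3*x)/3 + 4*cos(3*x)/3; evaluating from -2*pi to 0: ∫_{-2*pi}^{0} (3*x - 4) sin(3*x) dx = (4/3) - (4/3 + 2*pi) = -2*pi.
Integrating by parts (boundary term plus one more integral), an antiderivative of (3*x + 2) sin(3*x) is -x*cos(3*x) + sin(3*x)/3 - 2*cos(3*x)/3; evaluating from 0 to 2*pi: ∫_{0}^{2*pi} (3*x + 2) sin(3*x) dx = (-2*pi - 2/3) - (-2/3) = -2*pi.
Summing the pieces and multiplying by (1/(2*pi)) gives b_6 = -2.

-2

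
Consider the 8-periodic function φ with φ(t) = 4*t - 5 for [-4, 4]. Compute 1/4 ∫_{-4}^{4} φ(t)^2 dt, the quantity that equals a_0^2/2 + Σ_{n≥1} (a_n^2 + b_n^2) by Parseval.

662/3

1/4 ∫_{-4}^{4} φ(t)^2 dt = 1/4 · (2648/3) = 662/3.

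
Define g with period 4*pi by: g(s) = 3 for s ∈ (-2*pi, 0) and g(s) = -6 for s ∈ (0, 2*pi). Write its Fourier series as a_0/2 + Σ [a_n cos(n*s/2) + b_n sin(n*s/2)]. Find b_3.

-6/pi

b_3 = (1/(2*pi)) ∫_{-2*pi}^{2*pi} g(s) sin(3*s/2) ds.
Split the integral at the breakpoints.
Directly, an antiderivative of (3) sin(3*s/2) is -2*cos(3*s/2); evaluating from -2*pi to 0: ∫_{-2*pi}^{0} (3) sin(3*s/2) ds = (-2) - (2) = -4.
Directly, an antiderivative of (-6) sin(3*s/2) is 4*cos(3*s/2); evaluating from 0 to 2*pi: ∫_{0}^{2*pi} (-6) sin(3*s/2) ds = (-4) - (4) = -8.
Summing the pieces and multiplying by (1/(2*pi)) gives b_3 = -6/pi.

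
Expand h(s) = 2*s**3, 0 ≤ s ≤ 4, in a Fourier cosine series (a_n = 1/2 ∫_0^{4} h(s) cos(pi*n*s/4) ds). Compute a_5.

768*(4 - 25*pi**2)/(625*pi**4)

a_5 = 1/2 ∫_0^{4} (2*s**3) cos(5*pi*s/4) ds.
Integrating by parts three times (tabular method), an antiderivative of (2*s**3) cos(5*pi*s/4) is 8*s**3*sin(5*pi*s/4)/(5*pi) + 96*s**2*cos(5*pi*s/4)/(25*pi**2) - 768*s*sin(5*pi*s/4)/(125*pi**3) - 3072*cos(5*pi*s/4)/(625*pi**4); evaluating from 0 to 4: ∫_{0}^{4} (2*s**3) cos(5*pi*s/4) ds = (1536*(2 - 25*pi**2)/(625*pi**4)) - (-3072/(625*pi**4)) = 1536*(4 - 25*pi**2)/(625*pi**4).
Hence a_5 = (1/2)·(1536*(4 - 25*pi**2)/(625*pi**4)) = 768*(4 - 25*pi**2)/(625*pi**4).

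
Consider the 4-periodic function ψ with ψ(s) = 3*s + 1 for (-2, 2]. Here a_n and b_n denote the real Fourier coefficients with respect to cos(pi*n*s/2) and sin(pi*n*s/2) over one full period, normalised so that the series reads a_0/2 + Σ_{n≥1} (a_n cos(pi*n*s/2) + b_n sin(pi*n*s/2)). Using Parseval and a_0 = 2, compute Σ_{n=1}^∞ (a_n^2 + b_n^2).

24

Parseval: a_0^2/2 + Σ_{n≥1} (a_n^2+b_n^2) = 1/2 ∫_{-2}^{2} ψ(s)^2 ds = 26.
Subtract a_0^2/2 = 2: Σ (a_n^2+b_n^2) = 24.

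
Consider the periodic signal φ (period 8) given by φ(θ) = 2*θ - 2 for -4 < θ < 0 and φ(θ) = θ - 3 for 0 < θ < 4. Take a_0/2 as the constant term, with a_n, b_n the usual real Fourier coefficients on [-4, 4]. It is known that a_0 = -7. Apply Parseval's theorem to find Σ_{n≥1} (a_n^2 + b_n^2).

Parseval: a_0^2/2 + Σ_{n≥1} (a_n^2+b_n^2) = 1/4 ∫_{-4}^{4} φ(θ)^2 dθ = 131/3.
Subtract a_0^2/2 = 49/2: Σ (a_n^2+b_n^2) = 115/6.

115/6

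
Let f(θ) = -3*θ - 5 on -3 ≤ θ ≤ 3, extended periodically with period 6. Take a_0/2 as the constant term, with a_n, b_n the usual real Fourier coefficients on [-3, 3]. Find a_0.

-10

a_0 = 1/3 ∫_{-3}^{3} f(θ) dθ = 1/3 · (-30) = -10.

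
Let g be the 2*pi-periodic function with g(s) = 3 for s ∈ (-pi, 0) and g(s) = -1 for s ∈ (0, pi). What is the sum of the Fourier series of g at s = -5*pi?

1

s = -5*pi differs from s = -pi by -2 full period(s), and the series is 2*pi-periodic.
At s = -pi the one-sided limits are g(-pi^-) = -1 and g(-pi^+) = 3.
By Dirichlet's theorem the series converges to their average, [(-1) + (3)]/2 = 1.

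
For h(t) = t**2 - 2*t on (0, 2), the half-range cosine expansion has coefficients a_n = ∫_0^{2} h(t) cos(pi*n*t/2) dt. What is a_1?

a_1 = ∫_0^{2} (t**2 - 2*t) cos(pi*t/2) dt.
Integrating by parts twice (tabular method), an antiderivative of (t**2 - 2*t) cos(pi*t/2) is 2*t**2*sin(pi*t/2)/pi - 4*t*sin(pi*t/2)/pi + 8*t*cos(pi*t/2)/pi**2 - 16*sin(pi*t/2)/pi**3 - 8*cos(pi*t/2)/pi**2; evaluating from 0 to 2: ∫_{0}^{2} (t**2 - 2*t) cos(pi*t/2) dt = (-8/pi**2) - (-8/pi**2) = 0.
Hence a_1 = 0.

0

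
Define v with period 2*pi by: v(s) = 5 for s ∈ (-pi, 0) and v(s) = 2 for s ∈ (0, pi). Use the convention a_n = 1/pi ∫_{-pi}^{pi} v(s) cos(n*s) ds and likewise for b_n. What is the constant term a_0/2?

7/2

a_0 = 1/pi ∫_{-pi}^{pi} v(s) ds = 1/pi · (7*pi) = 7.
So the constant term a_0/2 = 7/2.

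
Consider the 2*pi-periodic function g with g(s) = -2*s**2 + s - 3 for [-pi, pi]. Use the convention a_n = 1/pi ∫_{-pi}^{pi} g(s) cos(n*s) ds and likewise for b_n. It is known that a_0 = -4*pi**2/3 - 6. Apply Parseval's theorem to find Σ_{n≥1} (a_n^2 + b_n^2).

Parseval: a_0^2/2 + Σ_{n≥1} (a_n^2+b_n^2) = 1/pi ∫_{-pi}^{pi} g(s)^2 ds = 18 + 26*pi**2/3 + 8*pi**4/5.
Subtract a_0^2/2 = 2*(9 + 2*pi**2)**2/9: Σ (a_n^2+b_n^2) = 2*pi**2*(15 + 16*pi**2)/45.

2*pi**2*(15 + 16*pi**2)/45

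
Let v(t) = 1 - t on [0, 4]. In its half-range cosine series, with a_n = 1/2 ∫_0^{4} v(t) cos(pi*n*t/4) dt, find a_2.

0

a_2 = 1/2 ∫_0^{4} (1 - t) cos(pi*t/2) dt.
Integrating by parts (boundary term plus one more integral), an antiderivative of (1 - t) cos(pi*t/2) is -2*t*sin(pi*t/2)/pi + 2*sin(pi*t/2)/pi - 4*cos(pi*t/2)/pi**2; evaluating from 0 to 4: ∫_{0}^{4} (1 - t) cos(pi*t/2) dt = (-4/pi**2) - (-4/pi**2) = 0.
Hence a_2 = (1/2)·(0) = 0.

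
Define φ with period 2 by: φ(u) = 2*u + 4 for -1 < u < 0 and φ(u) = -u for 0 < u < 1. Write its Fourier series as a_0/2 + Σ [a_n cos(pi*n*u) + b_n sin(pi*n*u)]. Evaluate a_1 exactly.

a_1 = ∫_{-1}^{1} φ(u) cos(pi*u) du.
Split the integral at the breakpoints.
Integrating by parts (boundary term plus one more integral), an antiderivative of (2*u + 4) cos(pi*u) is 2*u*sin(pi*u)/pi + 4*sin(pi*u)/pi + 2*cos(pi*u)/pi**2; evaluating from -1 to 0: ∫_{-1}^{0} (2*u + 4) cos(pi*u) du = (2/pi**2) - (-2/pi**2) = 4/pi**2.
Integrating by parts (boundary term plus one more integral), an antiderivative of (-u) cos(pi*u) is -u*sin(pi*u)/pi - cos(pi*u)/pi**2; evaluating from 0 to 1: ∫_{0}^{1} (-u) cos(pi*u) du = (pi**(-2)) - (-1/pi**2) = 2/pi**2.
Summing the pieces gives a_1 = 6/pi**2.

6/pi**2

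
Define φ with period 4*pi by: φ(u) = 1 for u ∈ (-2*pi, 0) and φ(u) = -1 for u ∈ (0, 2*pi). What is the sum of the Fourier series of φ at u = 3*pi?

u = 3*pi differs from u = -pi by 1 full period(s), and the series is 4*pi-periodic.
φ is continuous at u = -pi with value 1, so the series converges to 1 there.

1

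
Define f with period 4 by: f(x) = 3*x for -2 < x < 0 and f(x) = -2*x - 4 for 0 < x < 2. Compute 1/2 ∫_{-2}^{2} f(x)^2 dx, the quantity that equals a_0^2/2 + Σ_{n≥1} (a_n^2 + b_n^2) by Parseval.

1/2 ∫_{-2}^{2} f(x)^2 dx = 1/2 · (296/3) = 148/3.

148/3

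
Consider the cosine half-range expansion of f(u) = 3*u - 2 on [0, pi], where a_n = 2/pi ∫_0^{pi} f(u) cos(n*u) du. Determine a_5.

-12/(25*pi)

a_5 = 2/pi ∫_0^{pi} (3*u - 2) cos(5*u) du.
Integrating by parts (boundary term plus one more integral), an antiderivative of (3*u - 2) cos(5*u) is 3*u*sin(5*u)/5 - 2*sin(5*u)/5 + 3*cos(5*u)/25; evaluating from 0 to pi: ∫_{0}^{pi} (3*u - 2) cos(5*u) du = (-3/25) - (3/25) = -6/25.
Hence a_5 = (2/pi)·(-6/25) = -12/(25*pi).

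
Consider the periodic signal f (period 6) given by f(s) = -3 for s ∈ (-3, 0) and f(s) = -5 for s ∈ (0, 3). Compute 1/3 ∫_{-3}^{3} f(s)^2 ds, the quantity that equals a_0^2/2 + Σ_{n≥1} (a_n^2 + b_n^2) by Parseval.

1/3 ∫_{-3}^{3} f(s)^2 ds = 1/3 · (102) = 34.

34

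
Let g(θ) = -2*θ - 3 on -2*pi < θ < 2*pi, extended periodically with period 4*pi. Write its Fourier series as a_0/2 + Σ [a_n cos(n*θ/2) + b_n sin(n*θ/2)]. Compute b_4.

b_4 = (1/(2*pi)) ∫_{-2*pi}^{2*pi} g(θ) sin(2*θ) dθ.
Integrating by parts (boundary term plus one more integral), an antiderivative of (-2*θ - 3) sin(2*θ) is θ*cos(2*θ) - sin(2*θ)/2 + 3*cos(2*θ)/2; evaluating from -2*pi to 2*pi: ∫_{-2*pi}^{2*pi} (-2*θ - 3) sin(2*θ) dθ = (3/2 + 2*pi) - (3/2 - 2*pi) = 4*pi.
Hence b_4 = (1/(2*pi))·(4*pi) = 2.

2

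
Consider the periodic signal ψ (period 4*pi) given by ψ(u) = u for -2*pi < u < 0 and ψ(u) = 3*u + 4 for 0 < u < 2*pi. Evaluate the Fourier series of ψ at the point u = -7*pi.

4 + 3*pi

u = -7*pi differs from u = pi by -2 full period(s), and the series is 4*pi-periodic.
ψ is continuous at u = pi with value 4 + 3*pi, so the series converges to 4 + 3*pi there.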